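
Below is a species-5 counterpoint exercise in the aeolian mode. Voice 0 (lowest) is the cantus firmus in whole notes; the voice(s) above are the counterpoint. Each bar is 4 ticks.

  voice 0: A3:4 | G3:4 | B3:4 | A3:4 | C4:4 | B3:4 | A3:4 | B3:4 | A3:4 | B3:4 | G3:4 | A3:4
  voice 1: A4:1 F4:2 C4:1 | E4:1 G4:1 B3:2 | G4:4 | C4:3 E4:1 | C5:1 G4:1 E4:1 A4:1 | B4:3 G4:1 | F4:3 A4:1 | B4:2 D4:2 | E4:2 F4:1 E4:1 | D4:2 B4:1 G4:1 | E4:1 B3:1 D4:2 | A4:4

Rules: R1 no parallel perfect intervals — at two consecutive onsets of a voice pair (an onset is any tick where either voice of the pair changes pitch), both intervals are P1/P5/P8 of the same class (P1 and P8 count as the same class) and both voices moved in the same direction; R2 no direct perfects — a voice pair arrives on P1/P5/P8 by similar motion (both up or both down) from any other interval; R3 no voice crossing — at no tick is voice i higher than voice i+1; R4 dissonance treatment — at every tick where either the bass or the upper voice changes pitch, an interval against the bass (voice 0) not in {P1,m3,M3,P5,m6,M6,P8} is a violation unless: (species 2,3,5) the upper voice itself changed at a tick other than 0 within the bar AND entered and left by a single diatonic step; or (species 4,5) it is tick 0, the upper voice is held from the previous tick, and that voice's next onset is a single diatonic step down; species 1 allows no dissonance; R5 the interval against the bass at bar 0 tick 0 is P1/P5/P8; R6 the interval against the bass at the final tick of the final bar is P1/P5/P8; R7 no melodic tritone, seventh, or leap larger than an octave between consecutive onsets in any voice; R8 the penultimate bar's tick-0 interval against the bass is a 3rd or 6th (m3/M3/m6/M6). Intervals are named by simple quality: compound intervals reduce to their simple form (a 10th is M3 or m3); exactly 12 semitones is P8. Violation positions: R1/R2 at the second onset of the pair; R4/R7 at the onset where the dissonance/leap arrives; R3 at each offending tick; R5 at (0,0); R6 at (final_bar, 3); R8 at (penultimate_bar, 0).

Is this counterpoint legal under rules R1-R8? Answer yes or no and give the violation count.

bar 0: v0=A3 v1=A4 (P8)
bar 1: v0=G3 v1=E4 (M6)
bar 2: v0=B3 v1=G4 (m6)
bar 3: v0=A3 v1=C4 (m3)
bar 4: v0=C4 v1=C5 (P8)
bar 5: v0=B3 v1=B4 (P8)
bar 6: v0=A3 v1=F4 (m6)
bar 7: v0=B3 v1=B4 (P8)
bar 8: v0=A3 v1=E4 (P5)
bar 9: v0=B3 v1=D4 (m3)
bar 10: v0=G3 v1=E4 (M6)
bar 11: v0=A3 v1=A4 (P8)
  R2 @ bar4.0: A3/E4 P5 -> C4/C5 P8 similar
  R1 @ bar7.0: A3/A4 P8 -> B3/B4 P8 similar
  R2 @ bar11.0: G3/D4 P5 -> A3/A4 P8 similar

No (3 violations)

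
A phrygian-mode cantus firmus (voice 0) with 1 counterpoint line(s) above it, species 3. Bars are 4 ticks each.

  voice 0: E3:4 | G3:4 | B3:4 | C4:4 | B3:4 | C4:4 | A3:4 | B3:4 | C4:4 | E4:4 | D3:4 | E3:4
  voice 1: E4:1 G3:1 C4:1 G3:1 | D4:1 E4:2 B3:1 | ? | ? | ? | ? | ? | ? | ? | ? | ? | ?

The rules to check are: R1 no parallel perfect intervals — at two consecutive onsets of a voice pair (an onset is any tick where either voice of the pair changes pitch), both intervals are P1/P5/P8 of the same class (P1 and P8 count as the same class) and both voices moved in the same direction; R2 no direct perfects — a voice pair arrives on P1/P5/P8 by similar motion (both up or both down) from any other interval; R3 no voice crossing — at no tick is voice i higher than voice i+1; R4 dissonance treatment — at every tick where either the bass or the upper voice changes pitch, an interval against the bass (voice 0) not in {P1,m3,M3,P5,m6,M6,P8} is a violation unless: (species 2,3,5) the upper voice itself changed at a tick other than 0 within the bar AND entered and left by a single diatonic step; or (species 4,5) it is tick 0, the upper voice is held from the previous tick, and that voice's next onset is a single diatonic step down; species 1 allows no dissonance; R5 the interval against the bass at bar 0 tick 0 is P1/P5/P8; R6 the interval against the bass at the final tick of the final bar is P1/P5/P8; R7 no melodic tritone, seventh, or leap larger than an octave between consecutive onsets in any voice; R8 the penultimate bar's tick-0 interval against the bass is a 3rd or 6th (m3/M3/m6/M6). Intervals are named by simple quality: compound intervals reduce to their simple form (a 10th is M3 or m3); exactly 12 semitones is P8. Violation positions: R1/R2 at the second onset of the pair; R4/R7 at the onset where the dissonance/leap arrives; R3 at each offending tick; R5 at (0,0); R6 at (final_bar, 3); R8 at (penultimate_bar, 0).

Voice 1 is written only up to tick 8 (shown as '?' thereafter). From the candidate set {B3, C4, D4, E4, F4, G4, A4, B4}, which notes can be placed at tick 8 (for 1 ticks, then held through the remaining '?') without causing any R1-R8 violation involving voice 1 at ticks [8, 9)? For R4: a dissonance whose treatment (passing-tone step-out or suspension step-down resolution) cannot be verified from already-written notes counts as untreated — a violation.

B3: legal
C4: violates R4
D4: legal
E4: violates R4
F4: violates R4,R7
G4: legal
A4: violates R4,R7
B4: violates R2

{B3, D4, G4}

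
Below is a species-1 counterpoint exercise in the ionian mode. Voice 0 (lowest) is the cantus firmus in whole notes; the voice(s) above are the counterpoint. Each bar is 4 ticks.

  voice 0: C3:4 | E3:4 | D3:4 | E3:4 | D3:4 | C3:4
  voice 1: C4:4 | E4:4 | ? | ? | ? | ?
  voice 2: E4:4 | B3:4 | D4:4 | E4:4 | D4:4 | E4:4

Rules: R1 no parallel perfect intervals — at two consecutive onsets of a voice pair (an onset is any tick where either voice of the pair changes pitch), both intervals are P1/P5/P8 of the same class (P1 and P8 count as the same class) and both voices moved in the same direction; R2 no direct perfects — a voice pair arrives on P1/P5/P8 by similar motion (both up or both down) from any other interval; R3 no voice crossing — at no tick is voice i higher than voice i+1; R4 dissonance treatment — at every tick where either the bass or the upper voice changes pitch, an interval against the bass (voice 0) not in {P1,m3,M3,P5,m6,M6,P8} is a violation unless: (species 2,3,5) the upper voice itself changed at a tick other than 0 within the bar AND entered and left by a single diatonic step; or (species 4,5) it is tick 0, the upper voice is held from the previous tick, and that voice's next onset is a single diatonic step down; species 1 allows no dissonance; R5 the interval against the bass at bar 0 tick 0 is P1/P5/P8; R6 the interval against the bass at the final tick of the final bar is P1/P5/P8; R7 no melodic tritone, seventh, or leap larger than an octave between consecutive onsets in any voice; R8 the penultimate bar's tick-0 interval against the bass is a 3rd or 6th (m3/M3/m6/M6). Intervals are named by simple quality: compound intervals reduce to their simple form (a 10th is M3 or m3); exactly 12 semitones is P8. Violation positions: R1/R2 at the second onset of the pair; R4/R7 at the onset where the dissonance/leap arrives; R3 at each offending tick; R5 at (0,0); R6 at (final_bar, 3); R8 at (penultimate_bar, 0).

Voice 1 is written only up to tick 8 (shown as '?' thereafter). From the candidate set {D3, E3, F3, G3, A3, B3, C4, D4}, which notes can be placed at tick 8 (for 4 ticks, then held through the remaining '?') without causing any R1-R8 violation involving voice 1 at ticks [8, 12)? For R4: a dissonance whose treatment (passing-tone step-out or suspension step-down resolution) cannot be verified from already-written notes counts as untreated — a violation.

{B3}

D3: violates R1,R7
E3: violates R4
F3: violates R7
G3: violates R4
A3: violates R2
B3: legal
C4: violates R4
D4: violates R1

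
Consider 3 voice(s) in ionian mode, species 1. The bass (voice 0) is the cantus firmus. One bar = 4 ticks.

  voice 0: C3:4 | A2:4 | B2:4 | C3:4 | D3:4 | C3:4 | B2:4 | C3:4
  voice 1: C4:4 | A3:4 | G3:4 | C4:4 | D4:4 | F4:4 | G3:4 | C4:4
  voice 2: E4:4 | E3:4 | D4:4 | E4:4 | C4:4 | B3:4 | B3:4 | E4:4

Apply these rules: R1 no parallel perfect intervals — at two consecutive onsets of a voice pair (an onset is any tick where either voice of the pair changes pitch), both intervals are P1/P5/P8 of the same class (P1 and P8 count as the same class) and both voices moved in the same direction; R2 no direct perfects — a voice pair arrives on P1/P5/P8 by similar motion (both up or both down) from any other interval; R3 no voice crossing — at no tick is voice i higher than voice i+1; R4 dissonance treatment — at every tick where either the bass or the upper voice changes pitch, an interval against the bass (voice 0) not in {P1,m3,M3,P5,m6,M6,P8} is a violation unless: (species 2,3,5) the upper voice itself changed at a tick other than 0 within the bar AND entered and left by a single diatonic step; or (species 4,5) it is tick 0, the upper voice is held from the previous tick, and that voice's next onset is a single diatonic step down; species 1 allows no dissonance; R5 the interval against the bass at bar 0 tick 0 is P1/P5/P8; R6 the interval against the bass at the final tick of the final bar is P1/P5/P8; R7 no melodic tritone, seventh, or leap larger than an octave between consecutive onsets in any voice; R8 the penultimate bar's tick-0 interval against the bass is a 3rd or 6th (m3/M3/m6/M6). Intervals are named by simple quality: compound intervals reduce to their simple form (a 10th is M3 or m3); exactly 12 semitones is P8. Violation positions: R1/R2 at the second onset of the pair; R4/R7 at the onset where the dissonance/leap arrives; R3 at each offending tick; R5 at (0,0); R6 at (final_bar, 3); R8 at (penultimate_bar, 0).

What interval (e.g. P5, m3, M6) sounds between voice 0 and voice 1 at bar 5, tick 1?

P4

voice 0=C3 voice 1=F4 -> P4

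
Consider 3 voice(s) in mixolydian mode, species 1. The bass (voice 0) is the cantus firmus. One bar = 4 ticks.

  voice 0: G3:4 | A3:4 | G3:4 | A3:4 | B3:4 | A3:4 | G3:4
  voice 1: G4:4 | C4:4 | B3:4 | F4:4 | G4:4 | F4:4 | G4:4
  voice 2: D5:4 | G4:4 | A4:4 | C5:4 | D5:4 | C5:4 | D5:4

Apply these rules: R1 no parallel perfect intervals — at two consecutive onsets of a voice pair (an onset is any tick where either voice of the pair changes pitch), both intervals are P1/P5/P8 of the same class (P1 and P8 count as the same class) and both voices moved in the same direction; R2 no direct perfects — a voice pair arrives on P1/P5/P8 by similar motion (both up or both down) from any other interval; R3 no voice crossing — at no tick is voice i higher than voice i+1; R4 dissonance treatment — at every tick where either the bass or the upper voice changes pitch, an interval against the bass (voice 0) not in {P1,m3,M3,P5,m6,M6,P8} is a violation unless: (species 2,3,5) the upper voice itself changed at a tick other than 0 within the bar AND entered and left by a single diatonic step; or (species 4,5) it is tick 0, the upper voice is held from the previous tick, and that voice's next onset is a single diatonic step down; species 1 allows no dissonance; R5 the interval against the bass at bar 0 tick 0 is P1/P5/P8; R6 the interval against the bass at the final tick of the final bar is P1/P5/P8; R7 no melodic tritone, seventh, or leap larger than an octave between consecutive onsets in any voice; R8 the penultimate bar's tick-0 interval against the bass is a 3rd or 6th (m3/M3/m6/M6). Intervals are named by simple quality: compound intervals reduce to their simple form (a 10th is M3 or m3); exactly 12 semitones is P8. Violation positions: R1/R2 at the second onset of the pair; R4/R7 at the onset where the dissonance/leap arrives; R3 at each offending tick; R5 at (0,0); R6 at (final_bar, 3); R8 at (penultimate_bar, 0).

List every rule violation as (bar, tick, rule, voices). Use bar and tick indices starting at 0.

(1, 0, R1, (1, 2))
(1, 0, R4, (0, 2))
(2, 0, R4, (0, 2))
(3, 0, R2, (1, 2))
(3, 0, R7, (1,))
(4, 0, R1, (1, 2))
(5, 0, R1, (1, 2))
(6, 0, R1, (1, 2))

bar 0: v0=G3 v1=G4 v2=D5 downbeat P5
bar 1: v0=A3 v1=C4 v2=G4 downbeat m7
bar 2: v0=G3 v1=B3 v2=A4 downbeat M2
bar 3: v0=A3 v1=F4 v2=C5 downbeat m3
bar 4: v0=B3 v1=G4 v2=D5 downbeat m3
bar 5: v0=A3 v1=F4 v2=C5 downbeat m3
bar 6: v0=G3 v1=G4 v2=D5 downbeat P5
  -> R1 @ bar 1 tick 0 v(1, 2): G4/D5 P5 -> C4/G4 P5 similar
  -> R4 @ bar 1 tick 0 v(0, 2): A3/G4 m7 untreated
  -> R4 @ bar 2 tick 0 v(0, 2): G3/A4 M2 untreated
  -> R2 @ bar 3 tick 0 v(1, 2): B3/A4 m7 -> F4/C5 P5 similar
  -> R7 @ bar 3 tick 0 v(1,): B3->F4 leap 6st
  -> R1 @ bar 4 tick 0 v(1, 2): F4/C5 P5 -> G4/D5 P5 similar
  -> R1 @ bar 5 tick 0 v(1, 2): G4/D5 P5 -> F4/C5 P5 similar
  -> R1 @ bar 6 tick 0 v(1, 2): F4/C5 P5 -> G4/D5 P5 similar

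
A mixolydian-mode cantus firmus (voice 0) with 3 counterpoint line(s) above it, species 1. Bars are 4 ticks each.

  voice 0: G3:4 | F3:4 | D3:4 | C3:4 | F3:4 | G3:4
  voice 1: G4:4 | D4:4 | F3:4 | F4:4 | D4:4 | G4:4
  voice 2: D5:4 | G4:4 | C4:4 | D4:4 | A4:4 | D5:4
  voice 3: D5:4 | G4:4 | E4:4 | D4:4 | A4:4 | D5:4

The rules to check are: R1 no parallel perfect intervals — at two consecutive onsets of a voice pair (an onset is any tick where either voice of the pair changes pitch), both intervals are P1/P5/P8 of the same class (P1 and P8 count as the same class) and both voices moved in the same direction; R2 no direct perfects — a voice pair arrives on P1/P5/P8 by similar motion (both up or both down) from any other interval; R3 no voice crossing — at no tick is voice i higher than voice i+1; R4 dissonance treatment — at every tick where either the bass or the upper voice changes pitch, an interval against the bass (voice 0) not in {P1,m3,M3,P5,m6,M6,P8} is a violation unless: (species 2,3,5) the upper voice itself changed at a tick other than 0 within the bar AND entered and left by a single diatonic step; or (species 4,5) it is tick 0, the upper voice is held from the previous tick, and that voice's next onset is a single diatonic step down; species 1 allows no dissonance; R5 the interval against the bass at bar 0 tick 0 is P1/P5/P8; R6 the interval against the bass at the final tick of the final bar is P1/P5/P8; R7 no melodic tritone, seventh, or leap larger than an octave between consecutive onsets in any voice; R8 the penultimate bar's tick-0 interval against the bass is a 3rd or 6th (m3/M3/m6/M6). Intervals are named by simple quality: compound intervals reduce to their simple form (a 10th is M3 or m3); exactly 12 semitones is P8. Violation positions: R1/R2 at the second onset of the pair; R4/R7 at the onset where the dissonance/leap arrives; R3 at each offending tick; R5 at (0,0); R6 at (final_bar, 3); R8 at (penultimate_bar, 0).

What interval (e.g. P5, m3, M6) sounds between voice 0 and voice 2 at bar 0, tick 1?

voice 0=G3 voice 2=D5 -> P5

P5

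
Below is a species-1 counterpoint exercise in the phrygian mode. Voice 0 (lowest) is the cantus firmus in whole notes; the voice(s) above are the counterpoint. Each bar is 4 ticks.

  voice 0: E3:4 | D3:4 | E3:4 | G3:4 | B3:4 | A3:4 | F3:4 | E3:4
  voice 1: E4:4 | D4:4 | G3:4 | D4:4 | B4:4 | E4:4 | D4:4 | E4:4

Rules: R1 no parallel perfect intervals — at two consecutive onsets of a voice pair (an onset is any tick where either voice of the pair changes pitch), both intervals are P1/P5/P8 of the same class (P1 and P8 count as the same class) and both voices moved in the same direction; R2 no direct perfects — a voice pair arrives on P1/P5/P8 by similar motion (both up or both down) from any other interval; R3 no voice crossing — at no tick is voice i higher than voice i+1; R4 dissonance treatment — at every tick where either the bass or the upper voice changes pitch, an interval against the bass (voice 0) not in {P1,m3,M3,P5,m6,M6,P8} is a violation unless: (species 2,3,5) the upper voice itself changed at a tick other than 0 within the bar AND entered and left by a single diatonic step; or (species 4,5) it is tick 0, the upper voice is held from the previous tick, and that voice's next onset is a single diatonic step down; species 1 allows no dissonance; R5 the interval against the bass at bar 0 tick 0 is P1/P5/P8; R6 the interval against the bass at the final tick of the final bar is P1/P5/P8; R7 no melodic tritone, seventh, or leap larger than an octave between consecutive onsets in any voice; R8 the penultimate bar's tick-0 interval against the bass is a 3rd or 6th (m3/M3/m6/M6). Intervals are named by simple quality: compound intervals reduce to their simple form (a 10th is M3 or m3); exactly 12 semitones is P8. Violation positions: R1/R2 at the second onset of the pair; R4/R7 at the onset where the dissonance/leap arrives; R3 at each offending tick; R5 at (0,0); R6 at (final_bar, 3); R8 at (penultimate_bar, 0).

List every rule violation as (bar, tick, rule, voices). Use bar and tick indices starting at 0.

(1, 0, R1, (0, 1))
(3, 0, R2, (0, 1))
(4, 0, R2, (0, 1))
(5, 0, R2, (0, 1))

bar 0: v0=E3 v1=E4 downbeat P8
bar 1: v0=D3 v1=D4 downbeat P8
bar 2: v0=E3 v1=G3 downbeat m3
bar 3: v0=G3 v1=D4 downbeat P5
bar 4: v0=B3 v1=B4 downbeat P8
bar 5: v0=A3 v1=E4 downbeat P5
bar 6: v0=F3 v1=D4 downbeat M6
bar 7: v0=E3 v1=E4 downbeat P8
  -> R1 @ bar 1 tick 0 v(0, 1): E3/E4 P8 -> D3/D4 P8 similar
  -> R2 @ bar 3 tick 0 v(0, 1): E3/G3 m3 -> G3/D4 P5 similar
  -> R2 @ bar 4 tick 0 v(0, 1): G3/D4 P5 -> B3/B4 P8 similar
  -> R2 @ bar 5 tick 0 v(0, 1): B3/B4 P8 -> A3/E4 P5 similar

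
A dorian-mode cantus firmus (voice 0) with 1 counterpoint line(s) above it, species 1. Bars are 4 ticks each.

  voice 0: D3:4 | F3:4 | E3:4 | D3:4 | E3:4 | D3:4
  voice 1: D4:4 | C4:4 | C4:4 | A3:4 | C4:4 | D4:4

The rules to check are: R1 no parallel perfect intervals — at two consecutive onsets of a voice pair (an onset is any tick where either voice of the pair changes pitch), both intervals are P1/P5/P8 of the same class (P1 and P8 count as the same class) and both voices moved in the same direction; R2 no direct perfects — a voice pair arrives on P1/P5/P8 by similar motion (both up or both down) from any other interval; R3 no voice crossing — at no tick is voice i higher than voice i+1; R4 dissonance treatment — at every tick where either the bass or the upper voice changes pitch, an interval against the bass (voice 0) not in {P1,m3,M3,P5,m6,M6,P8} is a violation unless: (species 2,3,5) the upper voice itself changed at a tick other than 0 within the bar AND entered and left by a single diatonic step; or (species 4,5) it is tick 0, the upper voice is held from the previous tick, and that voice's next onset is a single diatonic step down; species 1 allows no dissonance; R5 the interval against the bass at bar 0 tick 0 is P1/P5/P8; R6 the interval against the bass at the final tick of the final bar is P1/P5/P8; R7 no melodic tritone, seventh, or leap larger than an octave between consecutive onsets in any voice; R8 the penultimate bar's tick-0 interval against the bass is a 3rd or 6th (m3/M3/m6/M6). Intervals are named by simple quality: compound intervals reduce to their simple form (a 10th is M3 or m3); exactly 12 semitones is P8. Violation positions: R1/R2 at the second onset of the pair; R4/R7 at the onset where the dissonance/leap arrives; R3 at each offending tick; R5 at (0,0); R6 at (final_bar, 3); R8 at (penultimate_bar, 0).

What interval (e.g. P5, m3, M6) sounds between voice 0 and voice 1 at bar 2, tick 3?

m6

voice 0=E3 voice 1=C4 -> m6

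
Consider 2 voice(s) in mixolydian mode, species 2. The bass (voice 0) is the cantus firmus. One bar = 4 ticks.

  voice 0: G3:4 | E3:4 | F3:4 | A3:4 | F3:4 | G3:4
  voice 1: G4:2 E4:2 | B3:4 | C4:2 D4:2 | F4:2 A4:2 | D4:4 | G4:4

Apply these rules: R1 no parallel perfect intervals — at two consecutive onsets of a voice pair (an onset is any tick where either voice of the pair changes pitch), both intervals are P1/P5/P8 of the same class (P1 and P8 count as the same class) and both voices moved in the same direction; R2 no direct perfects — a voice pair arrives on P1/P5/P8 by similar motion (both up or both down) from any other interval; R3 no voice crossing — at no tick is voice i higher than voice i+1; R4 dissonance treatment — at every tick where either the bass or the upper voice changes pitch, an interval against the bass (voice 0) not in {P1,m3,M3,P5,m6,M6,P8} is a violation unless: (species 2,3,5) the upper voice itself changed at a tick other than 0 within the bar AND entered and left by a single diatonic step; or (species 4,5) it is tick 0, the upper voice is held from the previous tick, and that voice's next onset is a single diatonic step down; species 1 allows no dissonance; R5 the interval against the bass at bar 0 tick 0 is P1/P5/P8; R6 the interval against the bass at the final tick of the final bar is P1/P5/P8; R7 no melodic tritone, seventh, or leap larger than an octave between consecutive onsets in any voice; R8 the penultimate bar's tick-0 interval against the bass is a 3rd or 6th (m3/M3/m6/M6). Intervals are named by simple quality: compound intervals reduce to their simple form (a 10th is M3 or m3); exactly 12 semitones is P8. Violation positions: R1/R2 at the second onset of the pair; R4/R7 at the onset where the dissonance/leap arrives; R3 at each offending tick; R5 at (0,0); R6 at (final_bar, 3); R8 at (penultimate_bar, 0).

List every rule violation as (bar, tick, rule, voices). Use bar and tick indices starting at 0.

(1, 0, R2, (0, 1))
(2, 0, R1, (0, 1))
(5, 0, R2, (0, 1))

bar 0: v0=G3 v1=G4 downbeat P8
bar 1: v0=E3 v1=B3 downbeat P5
bar 2: v0=F3 v1=C4 downbeat P5
bar 3: v0=A3 v1=F4 downbeat m6
bar 4: v0=F3 v1=D4 downbeat M6
bar 5: v0=G3 v1=G4 downbeat P8
  -> R2 @ bar 1 tick 0 v(0, 1): G3/E4 M6 -> E3/B3 P5 similar
  -> R1 @ bar 2 tick 0 v(0, 1): E3/B3 P5 -> F3/C4 P5 similar
  -> R2 @ bar 5 tick 0 v(0, 1): F3/D4 M6 -> G3/G4 P8 similar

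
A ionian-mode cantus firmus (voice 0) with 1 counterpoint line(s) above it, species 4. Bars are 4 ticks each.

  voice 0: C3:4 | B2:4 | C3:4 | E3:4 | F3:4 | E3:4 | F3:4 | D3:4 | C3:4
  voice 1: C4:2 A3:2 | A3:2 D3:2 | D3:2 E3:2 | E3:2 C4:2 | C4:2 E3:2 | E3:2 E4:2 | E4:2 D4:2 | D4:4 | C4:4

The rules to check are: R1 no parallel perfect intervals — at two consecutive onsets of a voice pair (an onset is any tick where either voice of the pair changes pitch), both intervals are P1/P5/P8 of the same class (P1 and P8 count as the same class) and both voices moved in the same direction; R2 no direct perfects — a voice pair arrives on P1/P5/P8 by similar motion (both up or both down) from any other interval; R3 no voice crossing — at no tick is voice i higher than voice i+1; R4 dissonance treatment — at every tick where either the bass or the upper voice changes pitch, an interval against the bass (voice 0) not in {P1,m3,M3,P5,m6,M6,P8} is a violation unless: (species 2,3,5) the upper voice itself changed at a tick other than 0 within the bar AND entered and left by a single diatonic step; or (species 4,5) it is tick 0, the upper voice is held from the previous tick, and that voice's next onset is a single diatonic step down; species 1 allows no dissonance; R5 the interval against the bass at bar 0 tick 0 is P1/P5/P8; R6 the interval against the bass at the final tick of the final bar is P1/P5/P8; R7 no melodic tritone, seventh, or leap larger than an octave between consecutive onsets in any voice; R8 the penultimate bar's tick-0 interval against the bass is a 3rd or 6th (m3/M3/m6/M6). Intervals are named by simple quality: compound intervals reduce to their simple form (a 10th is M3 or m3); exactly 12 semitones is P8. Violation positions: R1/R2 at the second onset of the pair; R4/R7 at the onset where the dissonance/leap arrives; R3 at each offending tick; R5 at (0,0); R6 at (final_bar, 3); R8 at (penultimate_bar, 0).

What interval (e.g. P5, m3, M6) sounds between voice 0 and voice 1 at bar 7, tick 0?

voice 0=D3 voice 1=D4 -> P8

P8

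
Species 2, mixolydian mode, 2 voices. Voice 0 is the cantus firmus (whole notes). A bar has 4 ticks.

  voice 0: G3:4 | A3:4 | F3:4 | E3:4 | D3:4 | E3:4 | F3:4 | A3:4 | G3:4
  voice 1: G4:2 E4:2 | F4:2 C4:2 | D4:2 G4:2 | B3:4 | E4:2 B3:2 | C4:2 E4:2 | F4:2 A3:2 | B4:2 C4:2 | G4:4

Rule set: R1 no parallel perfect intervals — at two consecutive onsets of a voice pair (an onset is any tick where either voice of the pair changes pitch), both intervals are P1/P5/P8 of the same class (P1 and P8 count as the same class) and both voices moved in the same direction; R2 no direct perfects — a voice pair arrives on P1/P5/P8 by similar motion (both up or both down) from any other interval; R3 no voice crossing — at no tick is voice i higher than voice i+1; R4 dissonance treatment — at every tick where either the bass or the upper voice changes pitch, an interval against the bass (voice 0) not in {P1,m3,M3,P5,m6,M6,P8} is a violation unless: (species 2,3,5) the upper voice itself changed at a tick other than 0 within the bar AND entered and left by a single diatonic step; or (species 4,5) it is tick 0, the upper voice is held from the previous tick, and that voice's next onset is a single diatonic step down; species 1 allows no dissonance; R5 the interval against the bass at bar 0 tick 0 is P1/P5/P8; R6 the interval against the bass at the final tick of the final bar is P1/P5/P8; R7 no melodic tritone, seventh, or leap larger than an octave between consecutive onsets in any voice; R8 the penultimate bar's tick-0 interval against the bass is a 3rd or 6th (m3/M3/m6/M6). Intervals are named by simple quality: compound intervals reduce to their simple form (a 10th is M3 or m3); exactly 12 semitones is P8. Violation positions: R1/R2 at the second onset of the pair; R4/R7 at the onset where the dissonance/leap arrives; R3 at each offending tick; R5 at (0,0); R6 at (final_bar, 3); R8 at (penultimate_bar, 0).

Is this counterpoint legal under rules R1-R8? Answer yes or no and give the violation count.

bar 0: v0=G3 v1=G4 (P8)
bar 1: v0=A3 v1=F4 (m6)
bar 2: v0=F3 v1=D4 (M6)
bar 3: v0=E3 v1=B3 (P5)
bar 4: v0=D3 v1=E4 (M2)
bar 5: v0=E3 v1=C4 (m6)
bar 6: v0=F3 v1=F4 (P8)
bar 7: v0=A3 v1=B4 (M2)
bar 8: v0=G3 v1=G4 (P8)
  R4 @ bar2.2: F3/G4 M2 untreated
  R2 @ bar3.0: F3/G4 M2 -> E3/B3 P5 similar
  R4 @ bar4.0: D3/E4 M2 untreated
  R1 @ bar6.0: E3/E4 P8 -> F3/F4 P8 similar
  R4 @ bar7.0: A3/B4 M2 untreated
  R7 @ bar7.0: A3->B4 leap 14st
  R8 @ bar7.0: penult M2 not 3rd/6th
  R7 @ bar7.2: B4->C4 leap 11st

No (8 violations)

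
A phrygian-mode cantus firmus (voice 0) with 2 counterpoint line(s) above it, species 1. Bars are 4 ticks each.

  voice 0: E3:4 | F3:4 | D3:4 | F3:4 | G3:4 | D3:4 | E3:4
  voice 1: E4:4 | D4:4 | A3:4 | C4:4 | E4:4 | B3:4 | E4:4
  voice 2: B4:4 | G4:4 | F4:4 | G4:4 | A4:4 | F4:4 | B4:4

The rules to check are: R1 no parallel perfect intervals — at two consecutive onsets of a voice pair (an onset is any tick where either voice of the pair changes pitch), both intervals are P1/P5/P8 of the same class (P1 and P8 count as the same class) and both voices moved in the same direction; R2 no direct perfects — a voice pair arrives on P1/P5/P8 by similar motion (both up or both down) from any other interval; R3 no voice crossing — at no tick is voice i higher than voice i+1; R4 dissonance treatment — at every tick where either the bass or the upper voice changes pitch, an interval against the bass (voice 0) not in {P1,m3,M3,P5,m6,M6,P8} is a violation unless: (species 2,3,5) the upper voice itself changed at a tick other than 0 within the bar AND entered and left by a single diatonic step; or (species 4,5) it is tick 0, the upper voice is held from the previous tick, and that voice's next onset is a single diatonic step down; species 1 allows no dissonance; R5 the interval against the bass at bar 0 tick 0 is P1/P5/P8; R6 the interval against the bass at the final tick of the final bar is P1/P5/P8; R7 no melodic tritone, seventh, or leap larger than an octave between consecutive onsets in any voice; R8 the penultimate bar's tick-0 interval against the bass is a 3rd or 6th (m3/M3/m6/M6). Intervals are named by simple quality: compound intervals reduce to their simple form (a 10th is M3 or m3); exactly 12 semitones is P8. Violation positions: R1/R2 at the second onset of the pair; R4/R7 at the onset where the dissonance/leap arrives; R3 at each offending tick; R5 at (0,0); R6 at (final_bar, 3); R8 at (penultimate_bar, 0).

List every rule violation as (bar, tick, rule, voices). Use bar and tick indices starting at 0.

bar 0: v0=E3 v1=E4 v2=B4 downbeat P5
bar 1: v0=F3 v1=D4 v2=G4 downbeat M2
bar 2: v0=D3 v1=A3 v2=F4 downbeat m3
bar 3: v0=F3 v1=C4 v2=G4 downbeat M2
bar 4: v0=G3 v1=E4 v2=A4 downbeat M2
bar 5: v0=D3 v1=B3 v2=F4 downbeat m3
bar 6: v0=E3 v1=E4 v2=B4 downbeat P5
  -> R4 @ bar 1 tick 0 v(0, 2): F3/G4 M2 untreated
  -> R2 @ bar 2 tick 0 v(0, 1): F3/D4 M6 -> D3/A3 P5 similar
  -> R1 @ bar 3 tick 0 v(0, 1): D3/A3 P5 -> F3/C4 P5 similar
  -> R2 @ bar 3 tick 0 v(1, 2): A3/F4 m6 -> C4/G4 P5 similar
  -> R4 @ bar 3 tick 0 v(0, 2): F3/G4 M2 untreated
  -> R4 @ bar 4 tick 0 v(0, 2): G3/A4 M2 untreated
  -> R2 @ bar 6 tick 0 v(0, 1): D3/B3 M6 -> E3/E4 P8 similar
  -> R2 @ bar 6 tick 0 v(0, 2): D3/F4 m3 -> E3/B4 P5 similar
  -> R2 @ bar 6 tick 0 v(1, 2): B3/F4 TT -> E4/B4 P5 similar
  -> R7 @ bar 6 tick 0 v(2,): F4->B4 leap 6st

(1, 0, R4, (0, 2))
(2, 0, R2, (0, 1))
(3, 0, R1, (0, 1))
(3, 0, R2, (1, 2))
(3, 0, R4, (0, 2))
(4, 0, R4, (0, 2))
(6, 0, R2, (0, 1))
(6, 0, R2, (0, 2))
(6, 0, R2, (1, 2))
(6, 0, R7, (2,))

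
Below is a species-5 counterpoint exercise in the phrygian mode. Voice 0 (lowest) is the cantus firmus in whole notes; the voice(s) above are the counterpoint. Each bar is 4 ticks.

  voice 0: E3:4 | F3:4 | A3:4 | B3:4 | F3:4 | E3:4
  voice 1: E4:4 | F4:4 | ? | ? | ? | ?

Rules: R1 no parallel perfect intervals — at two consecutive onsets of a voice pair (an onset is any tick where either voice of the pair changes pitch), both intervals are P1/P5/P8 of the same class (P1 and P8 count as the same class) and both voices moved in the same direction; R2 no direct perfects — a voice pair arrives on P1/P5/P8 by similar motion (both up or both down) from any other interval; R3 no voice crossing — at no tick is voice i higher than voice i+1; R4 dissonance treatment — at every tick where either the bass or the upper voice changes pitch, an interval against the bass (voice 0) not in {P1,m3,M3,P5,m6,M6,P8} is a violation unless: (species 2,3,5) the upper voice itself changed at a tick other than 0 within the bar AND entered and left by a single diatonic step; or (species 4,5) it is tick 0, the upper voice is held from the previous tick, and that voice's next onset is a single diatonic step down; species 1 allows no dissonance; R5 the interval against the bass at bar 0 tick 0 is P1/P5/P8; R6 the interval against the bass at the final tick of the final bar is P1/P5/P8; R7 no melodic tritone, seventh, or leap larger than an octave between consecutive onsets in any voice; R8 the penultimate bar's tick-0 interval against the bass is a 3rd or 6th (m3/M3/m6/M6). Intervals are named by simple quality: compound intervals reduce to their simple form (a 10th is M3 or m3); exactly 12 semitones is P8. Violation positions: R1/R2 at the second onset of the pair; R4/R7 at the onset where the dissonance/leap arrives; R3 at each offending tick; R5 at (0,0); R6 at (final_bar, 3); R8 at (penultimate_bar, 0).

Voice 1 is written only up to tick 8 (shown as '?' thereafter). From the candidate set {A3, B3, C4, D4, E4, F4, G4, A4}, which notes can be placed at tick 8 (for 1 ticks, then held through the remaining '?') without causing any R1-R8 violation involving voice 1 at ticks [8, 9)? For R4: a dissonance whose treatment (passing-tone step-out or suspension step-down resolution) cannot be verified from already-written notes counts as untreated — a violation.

{A3, C4, E4, F4}

A3: legal
B3: violates R4,R7
C4: legal
D4: violates R4
E4: legal
F4: legal
G4: violates R4
A4: violates R1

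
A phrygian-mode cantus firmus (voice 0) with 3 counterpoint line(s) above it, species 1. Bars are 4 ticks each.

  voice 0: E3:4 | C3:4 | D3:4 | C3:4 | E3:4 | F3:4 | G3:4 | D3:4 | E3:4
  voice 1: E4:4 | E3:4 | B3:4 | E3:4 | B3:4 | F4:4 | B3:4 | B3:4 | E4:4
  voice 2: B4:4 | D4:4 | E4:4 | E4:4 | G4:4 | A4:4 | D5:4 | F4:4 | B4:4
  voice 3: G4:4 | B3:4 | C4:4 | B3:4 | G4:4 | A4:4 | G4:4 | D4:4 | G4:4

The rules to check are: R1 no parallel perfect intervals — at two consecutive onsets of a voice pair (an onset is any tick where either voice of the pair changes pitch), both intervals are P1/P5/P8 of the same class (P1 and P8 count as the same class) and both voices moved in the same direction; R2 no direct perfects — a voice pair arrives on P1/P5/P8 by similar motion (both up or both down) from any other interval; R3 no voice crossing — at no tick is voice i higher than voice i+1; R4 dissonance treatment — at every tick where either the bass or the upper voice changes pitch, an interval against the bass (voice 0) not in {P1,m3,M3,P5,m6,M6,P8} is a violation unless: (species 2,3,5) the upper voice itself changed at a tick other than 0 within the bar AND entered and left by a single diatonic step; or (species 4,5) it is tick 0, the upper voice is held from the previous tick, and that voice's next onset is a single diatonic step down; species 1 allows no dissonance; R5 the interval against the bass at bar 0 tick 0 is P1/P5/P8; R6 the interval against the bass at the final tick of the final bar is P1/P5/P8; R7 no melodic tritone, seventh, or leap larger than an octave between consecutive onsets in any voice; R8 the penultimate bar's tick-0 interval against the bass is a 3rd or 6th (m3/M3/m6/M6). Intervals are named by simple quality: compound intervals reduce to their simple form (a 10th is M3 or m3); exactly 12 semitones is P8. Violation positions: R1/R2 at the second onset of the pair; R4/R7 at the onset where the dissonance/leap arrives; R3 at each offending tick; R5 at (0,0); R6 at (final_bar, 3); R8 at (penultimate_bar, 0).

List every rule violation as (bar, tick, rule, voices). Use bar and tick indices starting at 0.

bar 0: v0=E3 v1=E4 v2=B4 v3=G4 downbeat m3
bar 1: v0=C3 v1=E3 v2=D4 v3=B3 downbeat M7
bar 2: v0=D3 v1=B3 v2=E4 v3=C4 downbeat m7
bar 3: v0=C3 v1=E3 v2=E4 v3=B3 downbeat M7
bar 4: v0=E3 v1=B3 v2=G4 v3=G4 downbeat m3
bar 5: v0=F3 v1=F4 v2=A4 v3=A4 downbeat M3
bar 6: v0=G3 v1=B3 v2=D5 v3=G4 downbeat P8
bar 7: v0=D3 v1=B3 v2=F4 v3=D4 downbeat P8
bar 8: v0=E3 v1=E4 v2=B4 v3=G4 downbeat m3
  -> R3 @ bar 0 tick 0 v(2, 3): B4 above G4
  -> R5 @ bar 0 tick 0 v(0, 3): opens on m3
  -> R3 @ bar 0 tick 1 v(2, 3): B4 above G4
  -> R3 @ bar 0 tick 2 v(2, 3): B4 above G4
  -> R3 @ bar 0 tick 3 v(2, 3): B4 above G4
  -> R2 @ bar 1 tick 0 v(1, 3): E4/G4 m3 -> E3/B3 P5 similar
  -> R3 @ bar 1 tick 0 v(2, 3): D4 above B3
  -> R4 @ bar 1 tick 0 v(0, 2): C3/D4 M2 untreated
  -> R4 @ bar 1 tick 0 v(0, 3): C3/B3 M7 untreated
  -> R3 @ bar 1 tick 1 v(2, 3): D4 above B3
  -> R3 @ bar 1 tick 2 v(2, 3): D4 above B3
  -> R3 @ bar 1 tick 3 v(2, 3): D4 above B3
  -> R3 @ bar 2 tick 0 v(2, 3): E4 above C4
  -> R4 @ bar 2 tick 0 v(0, 2): D3/E4 M2 untreated
  -> R4 @ bar 2 tick 0 v(0, 3): D3/C4 m7 untreated
  -> R3 @ bar 2 tick 1 v(2, 3): E4 above C4
  -> R3 @ bar 2 tick 2 v(2, 3): E4 above C4
  -> R3 @ bar 2 tick 3 v(2, 3): E4 above C4
  -> R2 @ bar 3 tick 0 v(1, 3): B3/C4 m2 -> E3/B3 P5 similar
  -> R3 @ bar 3 tick 0 v(2, 3): E4 above B3
  -> R4 @ bar 3 tick 0 v(0, 3): C3/B3 M7 untreated
  -> R3 @ bar 3 tick 1 v(2, 3): E4 above B3
  -> R3 @ bar 3 tick 2 v(2, 3): E4 above B3
  -> R3 @ bar 3 tick 3 v(2, 3): E4 above B3
  -> R2 @ bar 4 tick 0 v(0, 1): C3/E3 M3 -> E3/B3 P5 similar
  -> R2 @ bar 4 tick 0 v(2, 3): E4/B3 P4 -> G4/G4 P1 similar
  -> R1 @ bar 5 tick 0 v(2, 3): G4/G4 P1 -> A4/A4 P1 similar
  -> R2 @ bar 5 tick 0 v(0, 1): E3/B3 P5 -> F3/F4 P8 similar
  -> R7 @ bar 5 tick 0 v(1,): B3->F4 leap 6st
  -> R2 @ bar 6 tick 0 v(0, 2): F3/A4 M3 -> G3/D5 P5 similar
  -> R3 @ bar 6 tick 0 v(2, 3): D5 above G4
  -> R7 @ bar 6 tick 0 v(1,): F4->B3 leap 6st
  -> R3 @ bar 6 tick 1 v(2, 3): D5 above G4
  -> R3 @ bar 6 tick 2 v(2, 3): D5 above G4
  -> R3 @ bar 6 tick 3 v(2, 3): D5 above G4
  -> R1 @ bar 7 tick 0 v(0, 3): G3/G4 P8 -> D3/D4 P8 similar
  -> R3 @ bar 7 tick 0 v(2, 3): F4 above D4
  -> R8 @ bar 7 tick 0 v(0, 3): penult P8 not 3rd/6th
  -> R3 @ bar 7 tick 1 v(2, 3): F4 above D4
  -> R3 @ bar 7 tick 2 v(2, 3): F4 above D4
  -> R3 @ bar 7 tick 3 v(2, 3): F4 above D4
  -> R2 @ bar 8 tick 0 v(0, 1): D3/B3 M6 -> E3/E4 P8 similar
  -> R2 @ bar 8 tick 0 v(0, 2): D3/F4 m3 -> E3/B4 P5 similar
  -> R2 @ bar 8 tick 0 v(1, 2): B3/F4 TT -> E4/B4 P5 similar
  -> R3 @ bar 8 tick 0 v(2, 3): B4 above G4
  -> R7 @ bar 8 tick 0 v(2,): F4->B4 leap 6st
  -> R3 @ bar 8 tick 1 v(2, 3): B4 above G4
  -> R3 @ bar 8 tick 2 v(2, 3): B4 above G4
  -> R3 @ bar 8 tick 3 v(2, 3): B4 above G4
  -> R6 @ bar 8 tick 3 v(0, 3): closes on m3

(0, 0, R3, (2, 3))
(0, 0, R5, (0, 3))
(0, 1, R3, (2, 3))
(0, 2, R3, (2, 3))
(0, 3, R3, (2, 3))
(1, 0, R2, (1, 3))
(1, 0, R3, (2, 3))
(1, 0, R4, (0, 2))
(1, 0, R4, (0, 3))
(1, 1, R3, (2, 3))
(1, 2, R3, (2, 3))
(1, 3, R3, (2, 3))
(2, 0, R3, (2, 3))
(2, 0, R4, (0, 2))
(2, 0, R4, (0, 3))
(2, 1, R3, (2, 3))
(2, 2, R3, (2, 3))
(2, 3, R3, (2, 3))
(3, 0, R2, (1, 3))
(3, 0, R3, (2, 3))
(3, 0, R4, (0, 3))
(3, 1, R3, (2, 3))
(3, 2, R3, (2, 3))
(3, 3, R3, (2, 3))
(4, 0, R2, (0, 1))
(4, 0, R2, (2, 3))
(5, 0, R1, (2, 3))
(5, 0, R2, (0, 1))
(5, 0, R7, (1,))
(6, 0, R2, (0, 2))
(6, 0, R3, (2, 3))
(6, 0, R7, (1,))
(6, 1, R3, (2, 3))
(6, 2, R3, (2, 3))
(6, 3, R3, (2, 3))
(7, 0, R1, (0, 3))
(7, 0, R3, (2, 3))
(7, 0, R8, (0, 3))
(7, 1, R3, (2, 3))
(7, 2, R3, (2, 3))
(7, 3, R3, (2, 3))
(8, 0, R2, (0, 1))
(8, 0, R2, (0, 2))
(8, 0, R2, (1, 2))
(8, 0, R3, (2, 3))
(8, 0, R7, (2,))
(8, 1, R3, (2, 3))
(8, 2, R3, (2, 3))
(8, 3, R3, (2, 3))
(8, 3, R6, (0, 3))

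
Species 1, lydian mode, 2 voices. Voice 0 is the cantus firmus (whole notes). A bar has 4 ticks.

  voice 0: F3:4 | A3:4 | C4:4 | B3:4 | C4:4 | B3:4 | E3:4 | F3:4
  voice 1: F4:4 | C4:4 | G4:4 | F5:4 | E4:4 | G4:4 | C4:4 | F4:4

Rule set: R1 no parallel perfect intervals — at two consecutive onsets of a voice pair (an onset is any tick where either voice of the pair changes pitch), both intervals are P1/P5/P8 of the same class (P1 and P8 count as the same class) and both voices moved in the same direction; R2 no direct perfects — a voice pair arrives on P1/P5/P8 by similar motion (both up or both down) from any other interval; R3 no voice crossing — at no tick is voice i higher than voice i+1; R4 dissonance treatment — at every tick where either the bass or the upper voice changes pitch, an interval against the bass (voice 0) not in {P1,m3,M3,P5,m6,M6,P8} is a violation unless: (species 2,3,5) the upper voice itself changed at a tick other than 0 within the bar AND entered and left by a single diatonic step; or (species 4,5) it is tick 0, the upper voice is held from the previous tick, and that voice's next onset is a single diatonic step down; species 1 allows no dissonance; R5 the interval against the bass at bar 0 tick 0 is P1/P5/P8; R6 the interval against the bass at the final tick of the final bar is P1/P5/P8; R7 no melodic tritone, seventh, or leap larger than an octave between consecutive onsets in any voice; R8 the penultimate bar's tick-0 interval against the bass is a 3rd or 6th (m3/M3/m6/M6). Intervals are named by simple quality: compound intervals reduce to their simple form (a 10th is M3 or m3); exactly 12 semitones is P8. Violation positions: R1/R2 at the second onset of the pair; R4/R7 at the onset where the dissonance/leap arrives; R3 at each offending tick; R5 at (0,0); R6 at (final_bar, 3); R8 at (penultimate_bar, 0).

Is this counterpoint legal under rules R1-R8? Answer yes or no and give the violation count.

bar 0: v0=F3 v1=F4 (P8)
bar 1: v0=A3 v1=C4 (m3)
bar 2: v0=C4 v1=G4 (P5)
bar 3: v0=B3 v1=F5 (TT)
bar 4: v0=C4 v1=E4 (M3)
bar 5: v0=B3 v1=G4 (m6)
bar 6: v0=E3 v1=C4 (m6)
bar 7: v0=F3 v1=F4 (P8)
  R2 @ bar2.0: A3/C4 m3 -> C4/G4 P5 similar
  R4 @ bar3.0: B3/F5 TT untreated
  R7 @ bar3.0: G4->F5 leap 10st
  R7 @ bar4.0: F5->E4 leap 13st
  R2 @ bar7.0: E3/C4 m6 -> F3/F4 P8 similar

No (5 violations)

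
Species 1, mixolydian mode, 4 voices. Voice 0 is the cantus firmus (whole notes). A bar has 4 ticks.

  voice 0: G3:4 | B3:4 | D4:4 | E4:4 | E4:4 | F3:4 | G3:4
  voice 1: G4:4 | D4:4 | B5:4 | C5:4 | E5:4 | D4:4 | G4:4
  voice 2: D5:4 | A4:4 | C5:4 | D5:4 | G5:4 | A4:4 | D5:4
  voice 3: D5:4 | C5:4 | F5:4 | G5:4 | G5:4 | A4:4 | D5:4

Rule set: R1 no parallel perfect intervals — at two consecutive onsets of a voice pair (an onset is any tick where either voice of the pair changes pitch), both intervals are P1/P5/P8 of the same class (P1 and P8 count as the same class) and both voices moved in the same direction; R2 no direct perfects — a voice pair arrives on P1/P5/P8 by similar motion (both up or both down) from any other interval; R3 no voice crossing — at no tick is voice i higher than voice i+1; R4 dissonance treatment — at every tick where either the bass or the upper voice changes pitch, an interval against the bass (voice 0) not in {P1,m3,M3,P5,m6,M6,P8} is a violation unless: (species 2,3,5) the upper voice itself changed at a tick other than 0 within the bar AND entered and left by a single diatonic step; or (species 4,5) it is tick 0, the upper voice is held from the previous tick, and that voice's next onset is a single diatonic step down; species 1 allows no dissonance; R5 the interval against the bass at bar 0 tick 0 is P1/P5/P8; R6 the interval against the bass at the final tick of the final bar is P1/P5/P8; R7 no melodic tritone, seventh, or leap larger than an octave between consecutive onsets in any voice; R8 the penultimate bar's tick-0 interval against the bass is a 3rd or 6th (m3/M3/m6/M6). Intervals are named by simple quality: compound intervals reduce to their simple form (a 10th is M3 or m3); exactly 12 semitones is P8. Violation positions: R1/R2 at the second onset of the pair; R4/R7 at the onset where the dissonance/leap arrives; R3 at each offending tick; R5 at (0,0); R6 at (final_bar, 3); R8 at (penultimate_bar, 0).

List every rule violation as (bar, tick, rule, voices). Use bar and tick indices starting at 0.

(1, 0, R1, (1, 2))
(1, 0, R4, (0, 2))
(1, 0, R4, (0, 3))
(2, 0, R3, (1, 2))
(2, 0, R4, (0, 2))
(2, 0, R7, (1,))
(2, 1, R3, (1, 2))
(2, 2, R3, (1, 2))
(2, 3, R3, (1, 2))
(3, 0, R4, (0, 2))
(3, 0, R7, (1,))
(5, 0, R1, (2, 3))
(5, 0, R2, (1, 2))
(5, 0, R2, (1, 3))
(5, 0, R7, (0,))
(5, 0, R7, (1,))
(5, 0, R7, (2,))
(5, 0, R7, (3,))
(6, 0, R1, (1, 2))
(6, 0, R1, (1, 3))
(6, 0, R1, (2, 3))
(6, 0, R2, (0, 1))
(6, 0, R2, (0, 2))
(6, 0, R2, (0, 3))

bar 0: v0=G3 v1=G4 v2=D5 v3=D5 downbeat P5
bar 1: v0=B3 v1=D4 v2=A4 v3=C5 downbeat m2
bar 2: v0=D4 v1=B5 v2=C5 v3=F5 downbeat m3
bar 3: v0=E4 v1=C5 v2=D5 v3=G5 downbeat m3
bar 4: v0=E4 v1=E5 v2=G5 v3=G5 downbeat m3
bar 5: v0=F3 v1=D4 v2=A4 v3=A4 downbeat M3
bar 6: v0=G3 v1=G4 v2=D5 v3=D5 downbeat P5
  -> R1 @ bar 1 tick 0 v(1, 2): G4/D5 P5 -> D4/A4 P5 similar
  -> R4 @ bar 1 tick 0 v(0, 2): B3/A4 m7 untreated
  -> R4 @ bar 1 tick 0 v(0, 3): B3/C5 m2 untreated
  -> R3 @ bar 2 tick 0 v(1, 2): B5 above C5
  -> R4 @ bar 2 tick 0 v(0, 2): D4/C5 m7 untreated
  -> R7 @ bar 2 tick 0 v(1,): D4->B5 leap 21st
  -> R3 @ bar 2 tick 1 v(1, 2): B5 above C5
  -> R3 @ bar 2 tick 2 v(1, 2): B5 above C5
  -> R3 @ bar 2 tick 3 v(1, 2): B5 above C5
  -> R4 @ bar 3 tick 0 v(0, 2): E4/D5 m7 untreated
  -> R7 @ bar 3 tick 0 v(1,): B5->C5 leap 11st
  -> R1 @ bar 5 tick 0 v(2, 3): G5/G5 P1 -> A4/A4 P1 similar
  -> R2 @ bar 5 tick 0 v(1, 2): E5/G5 m3 -> D4/A4 P5 similar
  -> R2 @ bar 5 tick 0 v(1, 3): E5/G5 m3 -> D4/A4 P5 similar
  -> R7 @ bar 5 tick 0 v(0,): E4->F3 leap 11st
  -> R7 @ bar 5 tick 0 v(1,): E5->D4 leap 14st
  -> R7 @ bar 5 tick 0 v(2,): G5->A4 leap 10st
  -> R7 @ bar 5 tick 0 v(3,): G5->A4 leap 10st
  -> R1 @ bar 6 tick 0 v(1, 2): D4/A4 P5 -> G4/D5 P5 similar
  -> R1 @ bar 6 tick 0 v(1, 3): D4/A4 P5 -> G4/D5 P5 similar
  -> R1 @ bar 6 tick 0 v(2, 3): A4/A4 P1 -> D5/D5 P1 similar
  -> R2 @ bar 6 tick 0 v(0, 1): F3/D4 M6 -> G3/G4 P8 similar
  -> R2 @ bar 6 tick 0 v(0, 2): F3/A4 M3 -> G3/D5 P5 similar
  -> R2 @ bar 6 tick 0 v(0, 3): F3/A4 M3 -> G3/D5 P5 similar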